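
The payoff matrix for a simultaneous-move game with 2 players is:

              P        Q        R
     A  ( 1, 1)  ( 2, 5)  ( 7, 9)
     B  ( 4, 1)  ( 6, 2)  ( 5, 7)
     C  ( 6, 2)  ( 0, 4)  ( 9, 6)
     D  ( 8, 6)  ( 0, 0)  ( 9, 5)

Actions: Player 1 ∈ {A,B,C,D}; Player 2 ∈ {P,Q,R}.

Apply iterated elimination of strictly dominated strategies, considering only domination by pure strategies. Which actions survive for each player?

P2 drop Q (R beats it: A:9>5 B:7>2 C:6>4 D:5>0)
P1 drop A (C beats it: P:6>1 R:9>7)
P1 drop B (C beats it: P:6>4 R:9>5)
P1→{C,D} P2→{P,R}

Remaining: P1:{C,D} P2:{P,R}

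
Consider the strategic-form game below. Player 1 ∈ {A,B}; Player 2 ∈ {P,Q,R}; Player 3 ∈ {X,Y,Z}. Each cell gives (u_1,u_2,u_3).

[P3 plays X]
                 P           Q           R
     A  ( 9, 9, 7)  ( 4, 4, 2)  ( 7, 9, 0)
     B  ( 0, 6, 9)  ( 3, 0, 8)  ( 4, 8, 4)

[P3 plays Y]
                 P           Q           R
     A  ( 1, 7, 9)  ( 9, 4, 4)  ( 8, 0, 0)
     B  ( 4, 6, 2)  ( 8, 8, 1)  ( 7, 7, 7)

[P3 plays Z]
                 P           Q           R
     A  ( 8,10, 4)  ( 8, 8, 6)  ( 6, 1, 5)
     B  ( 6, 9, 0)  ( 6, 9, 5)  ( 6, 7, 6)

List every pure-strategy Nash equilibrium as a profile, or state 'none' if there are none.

(A,P,X): not NE [P3→Y gives 9>7]
(A,P,Y): not NE [P1→B gives 4>1]
(A,P,Z): not NE [P3→Y gives 9>4]
(A,Q,X): not NE [P2→R gives 9>4; P3→Z gives 6>2]
(A,Q,Y): not NE [P2→P gives 7>4; P3→Z gives 6>4]
(A,Q,Z): not NE [P2→P gives 10>8]
(A,R,X): not NE [P3→Z gives 5>0]
(A,R,Y): not NE [P2→P gives 7>0; P3→Z gives 5>0]
(A,R,Z): not NE [P2→P gives 10>1]
(B,P,X): not NE [P1→A gives 9>0; P2→R gives 8>6]
(B,P,Y): not NE [P2→Q gives 8>6; P3→X gives 9>2]
(B,P,Z): not NE [P1→A gives 8>6; P3→X gives 9>0]
(B,Q,X): not NE [P1→A gives 4>3; P2→R gives 8>0]
(B,Q,Y): not NE [P1→A gives 9>8; P3→X gives 8>1]
(B,Q,Z): not NE [P1→A gives 8>6; P3→X gives 8>5]
(B,R,X): not NE [P1→A gives 7>4; P3→Y gives 7>4]
(B,R,Y): not NE [P1→A gives 8>7; P2→Q gives 8>7]
(B,R,Z): not NE [P2→Q gives 9>7; P3→Y gives 7>6]

PSNE: ∅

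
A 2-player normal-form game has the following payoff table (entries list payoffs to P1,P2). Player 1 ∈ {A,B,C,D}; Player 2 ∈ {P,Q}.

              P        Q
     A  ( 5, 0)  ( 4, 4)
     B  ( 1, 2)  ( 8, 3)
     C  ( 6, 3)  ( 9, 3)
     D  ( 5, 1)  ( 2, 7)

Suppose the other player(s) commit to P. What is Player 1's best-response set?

u_1(A vs P) = 5
u_1(B vs P) = 1
u_1(C vs P) = 6
u_1(D vs P) = 5
max payoff 6 at {C}

BR_1 = {C}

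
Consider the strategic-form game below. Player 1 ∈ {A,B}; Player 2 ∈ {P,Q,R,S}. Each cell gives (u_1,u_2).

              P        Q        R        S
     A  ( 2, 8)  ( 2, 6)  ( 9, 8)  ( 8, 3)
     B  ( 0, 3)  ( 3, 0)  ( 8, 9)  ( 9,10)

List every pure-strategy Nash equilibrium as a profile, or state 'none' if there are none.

(A,P): NE
(A,Q): not NE [P1→B gives 3>2; P2→R gives 8>6]
(A,R): NE
(A,S): not NE [P1→B gives 9>8; P2→R gives 8>3]
(B,P): not NE [P1→A gives 2>0; P2→S gives 10>3]
(B,Q): not NE [P2→S gives 10>0]
(B,R): not NE [P1→A gives 9>8; P2→S gives 10>9]
(B,S): NE

NE set: (A,P), (A,R), (B,S)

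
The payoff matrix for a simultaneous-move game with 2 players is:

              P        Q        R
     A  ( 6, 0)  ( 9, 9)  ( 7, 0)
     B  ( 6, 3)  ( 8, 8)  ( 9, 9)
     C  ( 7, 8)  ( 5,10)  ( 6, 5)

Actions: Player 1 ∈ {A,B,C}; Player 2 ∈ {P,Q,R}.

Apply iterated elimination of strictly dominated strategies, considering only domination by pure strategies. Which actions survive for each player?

P2 drop P (Q beats it: A:9>0 B:8>3 C:10>8)
P1 drop C (A beats it: Q:9>5 R:7>6)
P1→{A,B} P2→{Q,R}

IESDS → P1:{A,B} P2:{Q,R}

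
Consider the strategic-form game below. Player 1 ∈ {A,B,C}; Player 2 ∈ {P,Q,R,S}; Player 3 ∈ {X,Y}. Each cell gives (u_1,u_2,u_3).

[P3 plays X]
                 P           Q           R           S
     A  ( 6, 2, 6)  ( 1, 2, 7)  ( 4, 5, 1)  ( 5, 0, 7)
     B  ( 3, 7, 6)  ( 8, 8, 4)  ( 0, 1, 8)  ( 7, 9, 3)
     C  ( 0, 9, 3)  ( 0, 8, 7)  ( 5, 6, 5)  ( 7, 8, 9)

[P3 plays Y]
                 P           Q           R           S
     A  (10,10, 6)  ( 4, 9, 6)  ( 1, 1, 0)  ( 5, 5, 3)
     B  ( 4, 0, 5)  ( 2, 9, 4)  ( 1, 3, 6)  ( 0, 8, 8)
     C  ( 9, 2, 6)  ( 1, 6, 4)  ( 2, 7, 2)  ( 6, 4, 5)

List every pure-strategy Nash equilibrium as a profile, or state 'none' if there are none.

NE set: (A,P,Y)

(A,P,X): not NE [P2→R gives 5>2]
(A,P,Y): NE
(A,Q,X): not NE [P1→B gives 8>1; P2→R gives 5>2]
(A,Q,Y): not NE [P2→P gives 10>9; P3→X gives 7>6]
(A,R,X): not NE [P1→C gives 5>4]
(A,R,Y): not NE [P1→C gives 2>1; P2→P gives 10>1; P3→X gives 1>0]
(A,S,X): not NE [P1→C gives 7>5; P2→R gives 5>0]
(A,S,Y): not NE [P1→C gives 6>5; P2→P gives 10>5; P3→X gives 7>3]
(B,P,X): not NE [P1→A gives 6>3; P2→S gives 9>7]
(B,P,Y): not NE [P1→A gives 10>4; P2→Q gives 9>0; P3→X gives 6>5]
(B,Q,X): not NE [P2→S gives 9>8]
(B,Q,Y): not NE [P1→A gives 4>2]
(B,R,X): not NE [P1→C gives 5>0; P2→S gives 9>1]
(B,R,Y): not NE [P1→C gives 2>1; P2→Q gives 9>3; P3→X gives 8>6]
(B,S,X): not NE [P3→Y gives 8>3]
(B,S,Y): not NE [P1→C gives 6>0; P2→Q gives 9>8]
(C,P,X): not NE [P1→A gives 6>0; P3→Y gives 6>3]
(C,P,Y): not NE [P1→A gives 10>9; P2→R gives 7>2]
(C,Q,X): not NE [P1→B gives 8>0; P2→P gives 9>8]
(C,Q,Y): not NE [P1→A gives 4>1; P2→R gives 7>6; P3→X gives 7>4]
(C,R,X): not NE [P2→P gives 9>6]
(C,R,Y): not NE [P3→X gives 5>2]
(C,S,X): not NE [P2→P gives 9>8]
(C,S,Y): not NE [P2→R gives 7>4; P3→X gives 9>5]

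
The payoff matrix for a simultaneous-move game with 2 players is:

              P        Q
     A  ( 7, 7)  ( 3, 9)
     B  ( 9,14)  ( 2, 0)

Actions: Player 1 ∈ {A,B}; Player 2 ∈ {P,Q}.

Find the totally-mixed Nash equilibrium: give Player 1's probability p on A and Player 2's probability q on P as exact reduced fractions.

P1 mixes 7/8 on A; P2 mixes 1/3 on P

P1 indiff ⇒ q·7+(1-q)·3 = q·9+(1-q)·2 ⇒ q(-2) = (1-q)(-1) ⇒ q = 1/3
P2 indiff ⇒ p·7+(1-p)·14 = p·9+(1-p)·0 ⇒ p(-2) = (1-p)(-14) ⇒ p = 7/8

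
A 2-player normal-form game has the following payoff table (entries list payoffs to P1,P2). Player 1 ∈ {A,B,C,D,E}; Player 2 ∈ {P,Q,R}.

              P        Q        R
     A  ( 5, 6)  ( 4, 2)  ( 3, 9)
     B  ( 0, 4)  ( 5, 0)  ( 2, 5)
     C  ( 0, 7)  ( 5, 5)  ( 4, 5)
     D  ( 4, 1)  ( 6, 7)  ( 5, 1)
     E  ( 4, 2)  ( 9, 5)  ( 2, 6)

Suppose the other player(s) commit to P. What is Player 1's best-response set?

u_1(A vs P) = 5
u_1(B vs P) = 0
u_1(C vs P) = 0
u_1(D vs P) = 4
u_1(E vs P) = 4
max payoff 5 at {A}

argmax u_1 = {A}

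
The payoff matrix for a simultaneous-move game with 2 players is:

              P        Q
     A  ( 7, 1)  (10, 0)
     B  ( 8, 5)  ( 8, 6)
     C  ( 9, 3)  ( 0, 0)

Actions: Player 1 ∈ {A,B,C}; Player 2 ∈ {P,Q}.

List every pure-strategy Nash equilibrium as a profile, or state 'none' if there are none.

PSNE = {(C,P)}

(A,P): not NE [P1→C gives 9>7]
(A,Q): not NE [P2→P gives 1>0]
(B,P): not NE [P1→C gives 9>8; P2→Q gives 6>5]
(B,Q): not NE [P1→A gives 10>8]
(C,P): NE
(C,Q): not NE [P1→A gives 10>0; P2→P gives 3>0]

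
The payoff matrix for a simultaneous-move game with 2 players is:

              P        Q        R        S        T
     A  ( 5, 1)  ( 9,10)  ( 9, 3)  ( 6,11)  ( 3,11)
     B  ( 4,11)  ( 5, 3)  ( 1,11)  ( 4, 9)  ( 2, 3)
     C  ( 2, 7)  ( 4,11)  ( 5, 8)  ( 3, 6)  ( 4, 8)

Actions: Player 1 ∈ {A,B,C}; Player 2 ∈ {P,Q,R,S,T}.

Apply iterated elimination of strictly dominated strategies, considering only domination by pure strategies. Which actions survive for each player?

IESDS → P1:{A,C} P2:{Q,S,T}

P1 drop B (A beats it: P:5>4 Q:9>5 R:9>1 S:6>4 T:3>2)
P2 drop P (Q beats it: A:10>1 C:11>7)
P2 drop R (Q beats it: A:10>3 C:11>8)
P1→{A,C} P2→{Q,S,T}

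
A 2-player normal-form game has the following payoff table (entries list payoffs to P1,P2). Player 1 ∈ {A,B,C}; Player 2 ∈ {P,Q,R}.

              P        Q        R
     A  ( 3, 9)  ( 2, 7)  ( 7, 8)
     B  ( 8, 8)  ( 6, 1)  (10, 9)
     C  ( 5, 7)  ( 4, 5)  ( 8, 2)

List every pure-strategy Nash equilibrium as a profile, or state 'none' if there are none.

NE set: (B,R)

(A,P): not NE [P1→B gives 8>3]
(A,Q): not NE [P1→B gives 6>2; P2→P gives 9>7]
(A,R): not NE [P1→B gives 10>7; P2→P gives 9>8]
(B,P): not NE [P2→R gives 9>8]
(B,Q): not NE [P2→R gives 9>1]
(B,R): NE
(C,P): not NE [P1→B gives 8>5]
(C,Q): not NE [P1→B gives 6>4; P2→P gives 7>5]
(C,R): not NE [P1→B gives 10>8; P2→P gives 7>2]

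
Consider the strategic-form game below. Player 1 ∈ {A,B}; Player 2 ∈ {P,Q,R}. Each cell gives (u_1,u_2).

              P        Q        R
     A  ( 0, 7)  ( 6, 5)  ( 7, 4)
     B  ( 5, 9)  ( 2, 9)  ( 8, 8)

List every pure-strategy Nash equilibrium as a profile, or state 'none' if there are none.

NE set: (B,P)

(A,P): not NE [P1→B gives 5>0]
(A,Q): not NE [P2→P gives 7>5]
(A,R): not NE [P1→B gives 8>7; P2→P gives 7>4]
(B,P): NE
(B,Q): not NE [P1→A gives 6>2]
(B,R): not NE [P2→Q gives 9>8]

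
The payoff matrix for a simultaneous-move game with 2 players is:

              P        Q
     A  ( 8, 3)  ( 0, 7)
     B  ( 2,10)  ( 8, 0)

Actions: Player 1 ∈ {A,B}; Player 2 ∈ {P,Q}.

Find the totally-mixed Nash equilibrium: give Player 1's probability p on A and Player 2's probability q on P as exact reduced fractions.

P1 mixes 5/7 on A; P2 mixes 4/7 on P

P1 indiff ⇒ q·8+(1-q)·0 = q·2+(1-q)·8 ⇒ q(6) = (1-q)(8) ⇒ q = 4/7
P2 indiff ⇒ p·3+(1-p)·10 = p·7+(1-p)·0 ⇒ p(-4) = (1-p)(-10) ⇒ p = 5/7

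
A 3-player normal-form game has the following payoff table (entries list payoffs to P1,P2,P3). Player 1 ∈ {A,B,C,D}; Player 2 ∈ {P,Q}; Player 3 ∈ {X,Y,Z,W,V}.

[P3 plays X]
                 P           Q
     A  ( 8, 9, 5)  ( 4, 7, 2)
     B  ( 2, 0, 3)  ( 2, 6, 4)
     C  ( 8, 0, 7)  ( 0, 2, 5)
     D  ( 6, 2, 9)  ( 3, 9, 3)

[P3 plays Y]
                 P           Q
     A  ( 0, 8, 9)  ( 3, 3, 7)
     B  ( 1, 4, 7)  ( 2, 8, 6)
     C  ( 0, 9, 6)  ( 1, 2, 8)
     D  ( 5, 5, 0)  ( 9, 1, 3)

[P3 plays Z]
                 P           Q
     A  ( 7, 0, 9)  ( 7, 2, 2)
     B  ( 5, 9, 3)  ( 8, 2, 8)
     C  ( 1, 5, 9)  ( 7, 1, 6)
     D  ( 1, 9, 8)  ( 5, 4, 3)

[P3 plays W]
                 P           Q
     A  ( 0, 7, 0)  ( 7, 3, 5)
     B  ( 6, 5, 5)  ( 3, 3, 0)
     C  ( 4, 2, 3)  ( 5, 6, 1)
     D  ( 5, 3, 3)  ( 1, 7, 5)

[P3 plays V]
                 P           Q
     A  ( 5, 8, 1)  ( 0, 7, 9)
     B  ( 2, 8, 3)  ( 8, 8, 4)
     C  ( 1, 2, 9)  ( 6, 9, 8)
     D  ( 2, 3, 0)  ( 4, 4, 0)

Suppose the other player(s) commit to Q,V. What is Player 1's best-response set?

u_1(A vs Q,V) = 0
u_1(B vs Q,V) = 8
u_1(C vs Q,V) = 6
u_1(D vs Q,V) = 4
max payoff 8 at {B}

BR_1 = {B}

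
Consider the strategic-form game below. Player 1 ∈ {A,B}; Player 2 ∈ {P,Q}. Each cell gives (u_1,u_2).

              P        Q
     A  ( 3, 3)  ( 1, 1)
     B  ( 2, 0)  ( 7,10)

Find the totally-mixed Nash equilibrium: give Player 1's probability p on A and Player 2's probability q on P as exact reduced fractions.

P1 mixes 5/6 on A; P2 mixes 6/7 on P

P1 indiff ⇒ q·3+(1-q)·1 = q·2+(1-q)·7 ⇒ q(1) = (1-q)(6) ⇒ q = 6/7
P2 indiff ⇒ p·3+(1-p)·0 = p·1+(1-p)·10 ⇒ p(2) = (1-p)(10) ⇒ p = 5/6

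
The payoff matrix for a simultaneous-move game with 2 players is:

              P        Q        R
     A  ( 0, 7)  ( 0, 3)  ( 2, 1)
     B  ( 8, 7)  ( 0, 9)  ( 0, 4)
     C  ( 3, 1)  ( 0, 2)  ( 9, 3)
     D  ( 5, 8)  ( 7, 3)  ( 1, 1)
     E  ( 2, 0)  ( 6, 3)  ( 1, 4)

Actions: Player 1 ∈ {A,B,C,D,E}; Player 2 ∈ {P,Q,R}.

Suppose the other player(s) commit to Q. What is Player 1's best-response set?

u_1(A vs Q) = 0
u_1(B vs Q) = 0
u_1(C vs Q) = 0
u_1(D vs Q) = 7
u_1(E vs Q) = 6
max payoff 7 at {D}

P1 best: {D}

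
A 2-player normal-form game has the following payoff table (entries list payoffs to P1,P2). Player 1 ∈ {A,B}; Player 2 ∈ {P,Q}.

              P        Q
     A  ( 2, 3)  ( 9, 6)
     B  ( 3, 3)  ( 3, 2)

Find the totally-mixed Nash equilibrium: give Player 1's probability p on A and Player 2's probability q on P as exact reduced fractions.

P1 mixes 1/4 on A; P2 mixes 6/7 on P

P1 indiff ⇒ q·2+(1-q)·9 = q·3+(1-q)·3 ⇒ q(-1) = (1-q)(-6) ⇒ q = 6/7
P2 indiff ⇒ p·3+(1-p)·3 = p·6+(1-p)·2 ⇒ p(-3) = (1-p)(-1) ⇒ p = 1/4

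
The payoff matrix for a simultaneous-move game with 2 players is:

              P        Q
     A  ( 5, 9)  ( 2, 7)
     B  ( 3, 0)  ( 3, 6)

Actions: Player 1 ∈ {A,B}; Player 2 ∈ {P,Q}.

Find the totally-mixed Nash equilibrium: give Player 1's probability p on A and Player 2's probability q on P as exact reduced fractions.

P1 indiff ⇒ q·5+(1-q)·2 = q·3+(1-q)·3 ⇒ q(2) = (1-q)(1) ⇒ q = 1/3
P2 indiff ⇒ p·9+(1-p)·0 = p·7+(1-p)·6 ⇒ p(2) = (1-p)(6) ⇒ p = 3/4

p=3/4, q=1/3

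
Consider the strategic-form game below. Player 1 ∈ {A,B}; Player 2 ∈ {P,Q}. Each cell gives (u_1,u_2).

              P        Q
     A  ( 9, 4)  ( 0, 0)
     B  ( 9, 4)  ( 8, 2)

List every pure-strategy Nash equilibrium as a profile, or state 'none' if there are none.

Nash profiles: (A,P), (B,P)

(A,P): NE
(A,Q): not NE [P1→B gives 8>0; P2→P gives 4>0]
(B,P): NE
(B,Q): not NE [P2→P gives 4>2]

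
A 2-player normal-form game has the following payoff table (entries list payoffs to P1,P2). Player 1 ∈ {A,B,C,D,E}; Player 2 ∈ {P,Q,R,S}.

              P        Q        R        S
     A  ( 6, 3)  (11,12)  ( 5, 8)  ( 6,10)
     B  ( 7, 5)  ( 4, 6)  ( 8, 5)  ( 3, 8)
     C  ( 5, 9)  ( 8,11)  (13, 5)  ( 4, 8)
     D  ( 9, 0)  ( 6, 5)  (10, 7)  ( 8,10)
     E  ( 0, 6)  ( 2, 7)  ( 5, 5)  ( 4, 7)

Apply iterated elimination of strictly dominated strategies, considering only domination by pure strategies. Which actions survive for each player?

IESDS → P1:{A,D} P2:{Q,S}

P1 drop B (D beats it: P:9>7 Q:6>4 R:10>8 S:8>3)
P1 drop E (D beats it: P:9>0 Q:6>2 R:10>5 S:8>4)
P2 drop P (Q beats it: A:12>3 C:11>9 D:5>0)
P2 drop R (S beats it: A:10>8 C:8>5 D:10>7)
P1 drop C (A beats it: Q:11>8 S:6>4)
P1→{A,D} P2→{Q,S}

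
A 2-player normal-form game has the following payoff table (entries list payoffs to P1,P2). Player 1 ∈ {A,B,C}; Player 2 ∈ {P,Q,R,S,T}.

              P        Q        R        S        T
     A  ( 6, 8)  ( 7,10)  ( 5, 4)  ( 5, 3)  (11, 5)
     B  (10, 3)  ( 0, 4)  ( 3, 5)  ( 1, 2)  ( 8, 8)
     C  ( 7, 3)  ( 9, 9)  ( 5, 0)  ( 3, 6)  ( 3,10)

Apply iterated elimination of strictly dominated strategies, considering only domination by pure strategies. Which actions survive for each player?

P2 drop P (Q beats it: A:10>8 B:4>3 C:9>3)
P1 drop B (A beats it: Q:7>0 R:5>3 S:5>1 T:11>8)
P2 drop R (Q beats it: A:10>4 C:9>0)
P2 drop S (Q beats it: A:10>3 C:9>6)
P1→{A,C} P2→{Q,T}

IESDS → P1:{A,C} P2:{Q,T}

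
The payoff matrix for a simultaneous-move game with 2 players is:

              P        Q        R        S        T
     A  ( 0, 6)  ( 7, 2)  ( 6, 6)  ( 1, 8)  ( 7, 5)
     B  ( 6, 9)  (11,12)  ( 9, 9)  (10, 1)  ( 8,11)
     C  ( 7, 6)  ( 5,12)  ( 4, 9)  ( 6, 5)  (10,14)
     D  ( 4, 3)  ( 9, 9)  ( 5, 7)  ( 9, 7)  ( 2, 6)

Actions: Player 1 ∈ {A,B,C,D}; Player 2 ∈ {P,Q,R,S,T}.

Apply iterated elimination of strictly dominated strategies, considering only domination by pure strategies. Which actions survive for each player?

P1 drop A (B beats it: P:6>0 Q:11>7 R:9>6 S:10>1 T:8>7)
P1 drop D (B beats it: P:6>4 Q:11>9 R:9>5 S:10>9 T:8>2)
P2 drop P (Q beats it: B:12>9 C:12>6)
P2 drop R (Q beats it: B:12>9 C:12>9)
P2 drop S (Q beats it: B:12>1 C:12>5)
P1→{B,C} P2→{Q,T}

IESDS → P1:{B,C} P2:{Q,T}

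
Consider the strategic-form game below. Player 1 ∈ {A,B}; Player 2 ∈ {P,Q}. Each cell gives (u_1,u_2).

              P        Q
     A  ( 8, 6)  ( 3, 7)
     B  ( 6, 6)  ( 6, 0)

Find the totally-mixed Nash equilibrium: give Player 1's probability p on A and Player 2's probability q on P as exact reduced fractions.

P1 mixes 6/7 on A; P2 mixes 3/5 on P

P1 indiff ⇒ q·8+(1-q)·3 = q·6+(1-q)·6 ⇒ q(2) = (1-q)(3) ⇒ q = 3/5
P2 indiff ⇒ p·6+(1-p)·6 = p·7+(1-p)·0 ⇒ p(-1) = (1-p)(-6) ⇒ p = 6/7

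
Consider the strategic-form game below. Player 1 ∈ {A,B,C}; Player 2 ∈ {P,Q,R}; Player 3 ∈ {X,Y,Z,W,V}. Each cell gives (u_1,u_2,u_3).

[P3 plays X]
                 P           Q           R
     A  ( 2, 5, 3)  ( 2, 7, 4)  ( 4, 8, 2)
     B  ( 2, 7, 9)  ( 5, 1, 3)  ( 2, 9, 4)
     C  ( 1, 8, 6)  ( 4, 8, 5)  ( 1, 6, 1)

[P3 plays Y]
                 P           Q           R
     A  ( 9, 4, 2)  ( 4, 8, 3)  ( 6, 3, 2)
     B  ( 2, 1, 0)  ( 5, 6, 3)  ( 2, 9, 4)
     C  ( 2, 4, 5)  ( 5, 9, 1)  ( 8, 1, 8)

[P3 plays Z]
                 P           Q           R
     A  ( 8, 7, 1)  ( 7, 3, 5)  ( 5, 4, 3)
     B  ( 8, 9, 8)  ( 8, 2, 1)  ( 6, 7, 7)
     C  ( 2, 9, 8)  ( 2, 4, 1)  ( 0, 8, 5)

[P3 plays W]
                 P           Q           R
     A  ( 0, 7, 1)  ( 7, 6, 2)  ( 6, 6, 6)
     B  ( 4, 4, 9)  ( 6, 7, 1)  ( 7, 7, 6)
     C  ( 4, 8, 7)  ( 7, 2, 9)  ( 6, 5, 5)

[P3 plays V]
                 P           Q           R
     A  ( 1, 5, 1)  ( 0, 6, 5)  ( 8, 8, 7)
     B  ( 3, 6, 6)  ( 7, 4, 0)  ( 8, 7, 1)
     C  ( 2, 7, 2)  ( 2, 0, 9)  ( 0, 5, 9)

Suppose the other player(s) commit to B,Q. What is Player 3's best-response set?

BR_3 = {X,Y}

u_3(X vs B,Q) = 3
u_3(Y vs B,Q) = 3
u_3(Z vs B,Q) = 1
u_3(W vs B,Q) = 1
u_3(V vs B,Q) = 0
max payoff 3 at {X,Y}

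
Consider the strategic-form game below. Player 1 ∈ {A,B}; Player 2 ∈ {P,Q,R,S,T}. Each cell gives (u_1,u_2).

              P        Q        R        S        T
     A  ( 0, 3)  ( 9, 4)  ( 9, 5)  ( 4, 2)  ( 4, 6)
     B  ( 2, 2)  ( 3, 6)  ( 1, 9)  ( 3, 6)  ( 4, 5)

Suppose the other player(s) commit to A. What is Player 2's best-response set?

u_2(P vs A) = 3
u_2(Q vs A) = 4
u_2(R vs A) = 5
u_2(S vs A) = 2
u_2(T vs A) = 6
max payoff 6 at {T}

BR_2 = {T}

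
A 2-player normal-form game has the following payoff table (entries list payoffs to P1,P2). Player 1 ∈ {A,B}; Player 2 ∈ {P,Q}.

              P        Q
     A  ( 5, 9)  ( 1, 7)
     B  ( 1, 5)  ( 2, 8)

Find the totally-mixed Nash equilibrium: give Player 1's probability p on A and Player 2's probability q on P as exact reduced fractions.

p=3/5, q=1/5

P1 indiff ⇒ q·5+(1-q)·1 = q·1+(1-q)·2 ⇒ q(4) = (1-q)(1) ⇒ q = 1/5
P2 indiff ⇒ p·9+(1-p)·5 = p·7+(1-p)·8 ⇒ p(2) = (1-p)(3) ⇒ p = 3/5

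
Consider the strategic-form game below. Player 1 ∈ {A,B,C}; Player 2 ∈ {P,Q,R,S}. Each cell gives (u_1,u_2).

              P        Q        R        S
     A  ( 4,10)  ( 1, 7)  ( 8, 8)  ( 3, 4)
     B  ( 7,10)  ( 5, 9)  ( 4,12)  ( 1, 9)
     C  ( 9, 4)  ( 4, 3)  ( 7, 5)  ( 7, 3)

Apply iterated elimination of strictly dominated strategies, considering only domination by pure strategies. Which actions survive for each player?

P2 drop Q (P beats it: A:10>7 B:10>9 C:4>3)
P1 drop B (C beats it: P:9>7 R:7>4 S:7>1)
P2 drop S (P beats it: A:10>4 C:4>3)
P1→{A,C} P2→{P,R}

Survivors P1:{A,C} P2:{P,R}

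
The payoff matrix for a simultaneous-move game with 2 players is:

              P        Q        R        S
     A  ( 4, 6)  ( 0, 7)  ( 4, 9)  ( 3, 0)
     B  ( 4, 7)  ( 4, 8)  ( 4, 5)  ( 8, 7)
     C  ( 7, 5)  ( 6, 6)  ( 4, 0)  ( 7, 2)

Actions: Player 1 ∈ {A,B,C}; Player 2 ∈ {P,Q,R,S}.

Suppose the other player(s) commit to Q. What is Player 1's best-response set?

BR_1 = {C}

u_1(A vs Q) = 0
u_1(B vs Q) = 4
u_1(C vs Q) = 6
max payoff 6 at {C}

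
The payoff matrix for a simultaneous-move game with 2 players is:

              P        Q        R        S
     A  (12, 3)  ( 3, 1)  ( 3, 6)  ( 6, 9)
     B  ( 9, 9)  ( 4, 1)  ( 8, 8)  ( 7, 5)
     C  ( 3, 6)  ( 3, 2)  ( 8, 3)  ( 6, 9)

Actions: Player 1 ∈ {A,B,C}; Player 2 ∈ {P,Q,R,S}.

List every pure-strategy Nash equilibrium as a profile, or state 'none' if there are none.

PSNE: ∅

(A,P): not NE [P2→S gives 9>3]
(A,Q): not NE [P1→B gives 4>3; P2→S gives 9>1]
(A,R): not NE [P1→C gives 8>3; P2→S gives 9>6]
(A,S): not NE [P1→B gives 7>6]
(B,P): not NE [P1→A gives 12>9]
(B,Q): not NE [P2→P gives 9>1]
(B,R): not NE [P2→P gives 9>8]
(B,S): not NE [P2→P gives 9>5]
(C,P): not NE [P1→A gives 12>3; P2→S gives 9>6]
(C,Q): not NE [P1→B gives 4>3; P2→S gives 9>2]
(C,R): not NE [P2→S gives 9>3]
(C,S): not NE [P1→B gives 7>6]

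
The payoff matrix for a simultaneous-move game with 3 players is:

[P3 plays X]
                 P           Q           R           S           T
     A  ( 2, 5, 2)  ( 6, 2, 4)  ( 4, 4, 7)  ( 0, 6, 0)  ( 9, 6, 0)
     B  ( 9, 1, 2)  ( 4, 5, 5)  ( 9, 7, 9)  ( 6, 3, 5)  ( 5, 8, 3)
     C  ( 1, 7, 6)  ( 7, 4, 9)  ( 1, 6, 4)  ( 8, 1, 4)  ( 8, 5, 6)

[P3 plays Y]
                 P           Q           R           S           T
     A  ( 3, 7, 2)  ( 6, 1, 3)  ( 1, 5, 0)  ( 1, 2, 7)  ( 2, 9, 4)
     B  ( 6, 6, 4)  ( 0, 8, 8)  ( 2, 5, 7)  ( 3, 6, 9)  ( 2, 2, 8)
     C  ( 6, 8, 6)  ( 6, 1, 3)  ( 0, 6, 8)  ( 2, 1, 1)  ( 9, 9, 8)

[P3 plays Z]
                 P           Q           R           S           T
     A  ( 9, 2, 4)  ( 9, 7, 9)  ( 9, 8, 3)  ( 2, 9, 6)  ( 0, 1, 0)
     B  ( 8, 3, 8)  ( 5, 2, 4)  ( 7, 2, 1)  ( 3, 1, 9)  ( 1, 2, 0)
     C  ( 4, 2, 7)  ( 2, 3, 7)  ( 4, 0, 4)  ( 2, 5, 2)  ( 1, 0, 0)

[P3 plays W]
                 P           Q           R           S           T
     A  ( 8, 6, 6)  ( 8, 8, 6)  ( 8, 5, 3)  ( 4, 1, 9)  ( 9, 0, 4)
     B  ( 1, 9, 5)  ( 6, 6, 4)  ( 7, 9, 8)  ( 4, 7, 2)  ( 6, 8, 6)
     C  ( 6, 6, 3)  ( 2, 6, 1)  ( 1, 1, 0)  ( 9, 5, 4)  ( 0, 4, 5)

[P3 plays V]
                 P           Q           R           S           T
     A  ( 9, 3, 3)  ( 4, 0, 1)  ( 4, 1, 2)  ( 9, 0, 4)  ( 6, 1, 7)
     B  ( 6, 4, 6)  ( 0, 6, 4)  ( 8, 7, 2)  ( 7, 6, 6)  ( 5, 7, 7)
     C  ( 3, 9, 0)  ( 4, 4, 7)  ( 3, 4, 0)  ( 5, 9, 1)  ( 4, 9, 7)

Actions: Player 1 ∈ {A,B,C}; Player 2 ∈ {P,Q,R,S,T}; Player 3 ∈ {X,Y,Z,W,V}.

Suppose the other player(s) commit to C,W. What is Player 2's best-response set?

u_2(P vs C,W) = 6
u_2(Q vs C,W) = 6
u_2(R vs C,W) = 1
u_2(S vs C,W) = 5
u_2(T vs C,W) = 4
max payoff 6 at {P,Q}

BR_2 = {P,Q}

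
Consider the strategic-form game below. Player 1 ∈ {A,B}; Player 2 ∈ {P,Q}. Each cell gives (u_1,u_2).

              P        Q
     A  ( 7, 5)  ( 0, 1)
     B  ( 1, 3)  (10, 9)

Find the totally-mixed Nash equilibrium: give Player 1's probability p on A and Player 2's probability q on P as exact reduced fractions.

(p,q) = (3/5, 5/8)

P1 indiff ⇒ q·7+(1-q)·0 = q·1+(1-q)·10 ⇒ q(6) = (1-q)(10) ⇒ q = 5/8
P2 indiff ⇒ p·5+(1-p)·3 = p·1+(1-p)·9 ⇒ p(4) = (1-p)(6) ⇒ p = 3/5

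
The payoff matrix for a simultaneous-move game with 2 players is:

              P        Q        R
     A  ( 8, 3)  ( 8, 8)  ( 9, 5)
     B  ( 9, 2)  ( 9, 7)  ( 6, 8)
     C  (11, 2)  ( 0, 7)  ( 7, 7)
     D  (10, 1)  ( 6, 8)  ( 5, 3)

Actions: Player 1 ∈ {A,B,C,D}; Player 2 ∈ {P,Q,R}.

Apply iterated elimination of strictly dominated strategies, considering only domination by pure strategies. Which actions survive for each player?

P2 drop P (Q beats it: A:8>3 B:7>2 C:7>2 D:8>1)
P1 drop C (A beats it: Q:8>0 R:9>7)
P1 drop D (A beats it: Q:8>6 R:9>5)
P1→{A,B} P2→{Q,R}

Remaining: P1:{A,B} P2:{Q,R}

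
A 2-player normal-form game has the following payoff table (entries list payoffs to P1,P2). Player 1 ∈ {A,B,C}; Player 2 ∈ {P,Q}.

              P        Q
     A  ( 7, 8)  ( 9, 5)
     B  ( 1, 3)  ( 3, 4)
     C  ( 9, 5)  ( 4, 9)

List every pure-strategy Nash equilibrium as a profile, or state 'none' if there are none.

PSNE: ∅

(A,P): not NE [P1→C gives 9>7]
(A,Q): not NE [P2→P gives 8>5]
(B,P): not NE [P1→C gives 9>1; P2→Q gives 4>3]
(B,Q): not NE [P1→A gives 9>3]
(C,P): not NE [P2→Q gives 9>5]
(C,Q): not NE [P1→A gives 9>4]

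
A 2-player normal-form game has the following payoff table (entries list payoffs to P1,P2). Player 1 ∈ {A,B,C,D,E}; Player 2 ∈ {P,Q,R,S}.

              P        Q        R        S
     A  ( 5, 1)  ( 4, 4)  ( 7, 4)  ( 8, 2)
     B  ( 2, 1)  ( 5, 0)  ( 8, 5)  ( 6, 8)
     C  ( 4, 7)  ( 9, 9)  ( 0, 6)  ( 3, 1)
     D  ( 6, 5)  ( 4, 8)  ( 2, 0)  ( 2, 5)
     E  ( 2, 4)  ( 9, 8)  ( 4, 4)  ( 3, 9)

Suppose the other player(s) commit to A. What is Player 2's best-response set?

u_2(P vs A) = 1
u_2(Q vs A) = 4
u_2(R vs A) = 4
u_2(S vs A) = 2
max payoff 4 at {Q,R}

argmax u_2 = {Q,R}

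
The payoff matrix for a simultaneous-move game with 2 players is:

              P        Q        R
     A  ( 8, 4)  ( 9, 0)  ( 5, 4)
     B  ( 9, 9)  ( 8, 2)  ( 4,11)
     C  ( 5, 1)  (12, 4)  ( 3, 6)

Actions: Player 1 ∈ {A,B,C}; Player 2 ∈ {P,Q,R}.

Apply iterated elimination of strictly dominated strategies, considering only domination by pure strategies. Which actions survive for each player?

Remaining: P1:{A,B} P2:{P,R}

P2 drop Q (R beats it: A:4>0 B:11>2 C:6>4)
P1 drop C (A beats it: P:8>5 R:5>3)
P1→{A,B} P2→{P,R}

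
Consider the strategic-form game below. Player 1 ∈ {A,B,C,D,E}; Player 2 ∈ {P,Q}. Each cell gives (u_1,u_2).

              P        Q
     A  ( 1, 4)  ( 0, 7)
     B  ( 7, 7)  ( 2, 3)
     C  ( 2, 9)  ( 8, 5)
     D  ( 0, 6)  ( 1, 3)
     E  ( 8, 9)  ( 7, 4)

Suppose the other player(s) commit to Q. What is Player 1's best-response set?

u_1(A vs Q) = 0
u_1(B vs Q) = 2
u_1(C vs Q) = 8
u_1(D vs Q) = 1
u_1(E vs Q) = 7
max payoff 8 at {C}

BR_1 = {C}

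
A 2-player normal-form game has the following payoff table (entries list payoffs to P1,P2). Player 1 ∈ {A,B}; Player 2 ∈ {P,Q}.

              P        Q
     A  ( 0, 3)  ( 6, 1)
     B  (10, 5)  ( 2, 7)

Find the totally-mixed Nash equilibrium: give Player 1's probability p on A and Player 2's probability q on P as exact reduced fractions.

p=1/2, q=2/7

P1 indiff ⇒ q·0+(1-q)·6 = q·10+(1-q)·2 ⇒ q(-10) = (1-q)(-4) ⇒ q = 2/7
P2 indiff ⇒ p·3+(1-p)·5 = p·1+(1-p)·7 ⇒ p(2) = (1-p)(2) ⇒ p = 1/2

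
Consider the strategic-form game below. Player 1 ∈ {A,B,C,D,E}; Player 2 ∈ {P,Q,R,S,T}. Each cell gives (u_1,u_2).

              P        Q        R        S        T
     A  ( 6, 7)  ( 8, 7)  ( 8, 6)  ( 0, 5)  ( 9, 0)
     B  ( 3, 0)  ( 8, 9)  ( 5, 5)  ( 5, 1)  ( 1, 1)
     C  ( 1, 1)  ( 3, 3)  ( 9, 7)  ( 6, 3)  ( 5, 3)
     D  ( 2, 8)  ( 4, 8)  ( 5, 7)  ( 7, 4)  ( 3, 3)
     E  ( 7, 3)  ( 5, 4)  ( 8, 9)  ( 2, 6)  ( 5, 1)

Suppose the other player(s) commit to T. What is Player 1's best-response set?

u_1(A vs T) = 9
u_1(B vs T) = 1
u_1(C vs T) = 5
u_1(D vs T) = 3
u_1(E vs T) = 5
max payoff 9 at {A}

argmax u_1 = {A}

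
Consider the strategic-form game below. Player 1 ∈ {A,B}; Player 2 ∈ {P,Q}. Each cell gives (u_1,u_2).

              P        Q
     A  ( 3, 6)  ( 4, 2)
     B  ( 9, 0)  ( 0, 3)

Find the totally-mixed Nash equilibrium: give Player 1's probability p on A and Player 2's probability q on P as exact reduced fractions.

P1 indiff ⇒ q·3+(1-q)·4 = q·9+(1-q)·0 ⇒ q(-6) = (1-q)(-4) ⇒ q = 2/5
P2 indiff ⇒ p·6+(1-p)·0 = p·2+(1-p)·3 ⇒ p(4) = (1-p)(3) ⇒ p = 3/7

p=3/7, q=2/5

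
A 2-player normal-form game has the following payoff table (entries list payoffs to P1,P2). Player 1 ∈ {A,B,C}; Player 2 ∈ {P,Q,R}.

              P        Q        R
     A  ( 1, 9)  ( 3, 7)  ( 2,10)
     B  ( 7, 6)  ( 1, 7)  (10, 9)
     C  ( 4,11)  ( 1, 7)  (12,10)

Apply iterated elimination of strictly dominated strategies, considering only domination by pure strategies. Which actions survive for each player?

IESDS → P1:{B,C} P2:{P,R}

P2 drop Q (R beats it: A:10>7 B:9>7 C:10>7)
P1 drop A (B beats it: P:7>1 R:10>2)
P1→{B,C} P2→{P,R}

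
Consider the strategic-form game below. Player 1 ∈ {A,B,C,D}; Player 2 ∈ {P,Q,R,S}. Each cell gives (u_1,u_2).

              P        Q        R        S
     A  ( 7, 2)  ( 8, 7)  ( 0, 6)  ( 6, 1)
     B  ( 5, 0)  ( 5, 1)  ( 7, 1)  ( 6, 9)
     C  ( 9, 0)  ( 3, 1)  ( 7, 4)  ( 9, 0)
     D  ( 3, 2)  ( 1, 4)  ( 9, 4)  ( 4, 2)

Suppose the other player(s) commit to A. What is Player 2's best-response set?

BR_2 = {Q}

u_2(P vs A) = 2
u_2(Q vs A) = 7
u_2(R vs A) = 6
u_2(S vs A) = 1
max payoff 7 at {Q}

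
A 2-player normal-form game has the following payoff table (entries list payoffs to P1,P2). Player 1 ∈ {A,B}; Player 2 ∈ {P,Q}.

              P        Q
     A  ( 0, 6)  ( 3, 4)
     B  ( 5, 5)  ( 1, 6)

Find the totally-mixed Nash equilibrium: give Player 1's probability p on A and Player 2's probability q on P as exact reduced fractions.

p=1/3, q=2/7

P1 indiff ⇒ q·0+(1-q)·3 = q·5+(1-q)·1 ⇒ q(-5) = (1-q)(-2) ⇒ q = 2/7
P2 indiff ⇒ p·6+(1-p)·5 = p·4+(1-p)·6 ⇒ p(2) = (1-p)(1) ⇒ p = 1/3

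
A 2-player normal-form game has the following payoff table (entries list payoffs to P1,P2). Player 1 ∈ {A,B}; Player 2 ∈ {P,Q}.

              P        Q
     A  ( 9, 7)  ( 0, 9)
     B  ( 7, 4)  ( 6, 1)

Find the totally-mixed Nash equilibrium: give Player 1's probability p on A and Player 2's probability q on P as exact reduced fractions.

P1 indiff ⇒ q·9+(1-q)·0 = q·7+(1-q)·6 ⇒ q(2) = (1-q)(6) ⇒ q = 3/4
P2 indiff ⇒ p·7+(1-p)·4 = p·9+(1-p)·1 ⇒ p(-2) = (1-p)(-3) ⇒ p = 3/5

P1 mixes 3/5 on A; P2 mixes 3/4 on P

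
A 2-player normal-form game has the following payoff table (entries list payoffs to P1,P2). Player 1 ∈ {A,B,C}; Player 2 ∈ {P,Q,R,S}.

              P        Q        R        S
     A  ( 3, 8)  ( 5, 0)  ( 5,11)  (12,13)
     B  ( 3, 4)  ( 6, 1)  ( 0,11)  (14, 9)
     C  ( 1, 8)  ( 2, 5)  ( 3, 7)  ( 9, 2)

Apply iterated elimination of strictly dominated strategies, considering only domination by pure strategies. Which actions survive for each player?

P1 drop C (A beats it: P:3>1 Q:5>2 R:5>3 S:12>9)
P2 drop P (R beats it: A:11>8 B:11>4)
P2 drop Q (R beats it: A:11>0 B:11>1)
P1→{A,B} P2→{R,S}

Remaining: P1:{A,B} P2:{R,S}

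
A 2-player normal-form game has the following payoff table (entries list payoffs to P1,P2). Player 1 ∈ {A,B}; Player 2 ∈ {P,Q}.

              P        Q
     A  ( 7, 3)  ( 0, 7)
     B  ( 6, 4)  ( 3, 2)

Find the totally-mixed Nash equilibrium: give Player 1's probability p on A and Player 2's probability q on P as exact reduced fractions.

P1 mixes 1/3 on A; P2 mixes 3/4 on P

P1 indiff ⇒ q·7+(1-q)·0 = q·6+(1-q)·3 ⇒ q(1) = (1-q)(3) ⇒ q = 3/4
P2 indiff ⇒ p·3+(1-p)·4 = p·7+(1-p)·2 ⇒ p(-4) = (1-p)(-2) ⇒ p = 1/3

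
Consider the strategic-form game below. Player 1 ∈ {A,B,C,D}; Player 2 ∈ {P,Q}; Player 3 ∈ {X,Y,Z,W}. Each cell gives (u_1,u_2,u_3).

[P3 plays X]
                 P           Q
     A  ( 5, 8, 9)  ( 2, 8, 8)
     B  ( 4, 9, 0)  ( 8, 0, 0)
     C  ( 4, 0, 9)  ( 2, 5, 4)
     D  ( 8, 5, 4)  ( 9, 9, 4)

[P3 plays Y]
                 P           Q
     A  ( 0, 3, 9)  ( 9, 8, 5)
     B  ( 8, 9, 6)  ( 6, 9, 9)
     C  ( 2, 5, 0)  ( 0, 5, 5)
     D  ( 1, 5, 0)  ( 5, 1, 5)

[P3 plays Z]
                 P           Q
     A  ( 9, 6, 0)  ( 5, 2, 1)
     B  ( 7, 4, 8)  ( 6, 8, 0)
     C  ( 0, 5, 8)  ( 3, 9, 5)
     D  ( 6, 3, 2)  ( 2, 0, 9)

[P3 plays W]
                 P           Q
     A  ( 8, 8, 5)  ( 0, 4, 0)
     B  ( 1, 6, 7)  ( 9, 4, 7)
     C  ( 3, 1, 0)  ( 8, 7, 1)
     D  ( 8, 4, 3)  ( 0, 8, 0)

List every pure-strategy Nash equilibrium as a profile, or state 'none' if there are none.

No pure NE.

(A,P,X): not NE [P1→D gives 8>5]
(A,P,Y): not NE [P1→B gives 8>0; P2→Q gives 8>3]
(A,P,Z): not NE [P3→Y gives 9>0]
(A,P,W): not NE [P3→Y gives 9>5]
(A,Q,X): not NE [P1→D gives 9>2]
(A,Q,Y): not NE [P3→X gives 8>5]
(A,Q,Z): not NE [P1→B gives 6>5; P2→P gives 6>2; P3→X gives 8>1]
(A,Q,W): not NE [P1→B gives 9>0; P2→P gives 8>4; P3→X gives 8>0]
(B,P,X): not NE [P1→D gives 8>4; P3→Z gives 8>0]
(B,P,Y): not NE [P3→Z gives 8>6]
(B,P,Z): not NE [P1→A gives 9>7; P2→Q gives 8>4]
(B,P,W): not NE [P1→D gives 8>1; P3→Z gives 8>7]
(B,Q,X): not NE [P1→D gives 9>8; P2→P gives 9>0; P3→Y gives 9>0]
(B,Q,Y): not NE [P1→A gives 9>6]
(B,Q,Z): not NE [P3→Y gives 9>0]
(B,Q,W): not NE [P2→P gives 6>4; P3→Y gives 9>7]
(C,P,X): not NE [P1→D gives 8>4; P2→Q gives 5>0]
(C,P,Y): not NE [P1→B gives 8>2; P3→X gives 9>0]
(C,P,Z): not NE [P1→A gives 9>0; P2→Q gives 9>5; P3→X gives 9>8]
(C,P,W): not NE [P1→D gives 8>3; P2→Q gives 7>1; P3→X gives 9>0]
(C,Q,X): not NE [P1→D gives 9>2; P3→Z gives 5>4]
(C,Q,Y): not NE [P1→A gives 9>0]
(C,Q,Z): not NE [P1→B gives 6>3]
(C,Q,W): not NE [P1→B gives 9>8; P3→Z gives 5>1]
(D,P,X): not NE [P2→Q gives 9>5]
(D,P,Y): not NE [P1→B gives 8>1; P3→X gives 4>0]
(D,P,Z): not NE [P1→A gives 9>6; P3→X gives 4>2]
(D,P,W): not NE [P2→Q gives 8>4; P3→X gives 4>3]
(D,Q,X): not NE [P3→Z gives 9>4]
(D,Q,Y): not NE [P1→A gives 9>5; P2→P gives 5>1; P3→Z gives 9>5]
(D,Q,Z): not NE [P1→B gives 6>2; P2→P gives 3>0]
(D,Q,W): not NE [P1→B gives 9>0; P3→Z gives 9>0]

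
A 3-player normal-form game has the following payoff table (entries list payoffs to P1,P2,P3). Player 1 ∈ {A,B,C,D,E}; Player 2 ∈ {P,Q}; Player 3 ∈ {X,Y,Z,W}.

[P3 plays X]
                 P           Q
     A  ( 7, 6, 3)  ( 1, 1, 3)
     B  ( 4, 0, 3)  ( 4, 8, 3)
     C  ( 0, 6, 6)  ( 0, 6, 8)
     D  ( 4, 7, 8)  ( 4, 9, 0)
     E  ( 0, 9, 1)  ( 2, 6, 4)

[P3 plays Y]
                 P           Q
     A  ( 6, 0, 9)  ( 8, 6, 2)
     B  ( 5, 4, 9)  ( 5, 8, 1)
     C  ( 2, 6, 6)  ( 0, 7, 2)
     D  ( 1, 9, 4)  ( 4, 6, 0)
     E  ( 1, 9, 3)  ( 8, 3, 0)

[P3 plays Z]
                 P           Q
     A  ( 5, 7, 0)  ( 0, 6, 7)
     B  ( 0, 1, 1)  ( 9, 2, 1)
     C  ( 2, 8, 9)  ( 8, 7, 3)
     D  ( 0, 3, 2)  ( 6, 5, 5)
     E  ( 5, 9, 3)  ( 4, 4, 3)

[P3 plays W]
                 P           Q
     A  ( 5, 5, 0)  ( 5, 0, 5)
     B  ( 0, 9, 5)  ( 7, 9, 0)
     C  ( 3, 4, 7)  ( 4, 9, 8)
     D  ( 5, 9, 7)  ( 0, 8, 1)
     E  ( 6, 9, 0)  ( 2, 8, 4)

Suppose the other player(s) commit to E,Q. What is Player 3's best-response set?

argmax u_3 = {X,W}

u_3(X vs E,Q) = 4
u_3(Y vs E,Q) = 0
u_3(Z vs E,Q) = 3
u_3(W vs E,Q) = 4
max payoff 4 at {X,W}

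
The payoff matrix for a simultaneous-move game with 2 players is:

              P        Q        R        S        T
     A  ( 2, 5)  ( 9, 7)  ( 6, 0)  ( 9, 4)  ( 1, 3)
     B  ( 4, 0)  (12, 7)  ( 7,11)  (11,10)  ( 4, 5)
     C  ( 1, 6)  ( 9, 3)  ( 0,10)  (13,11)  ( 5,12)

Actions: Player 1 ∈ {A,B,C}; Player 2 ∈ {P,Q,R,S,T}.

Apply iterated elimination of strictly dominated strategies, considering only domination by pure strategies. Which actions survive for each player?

IESDS → P1:{B,C} P2:{R,S,T}

P1 drop A (B beats it: P:4>2 Q:12>9 R:7>6 S:11>9 T:4>1)
P2 drop P (R beats it: B:11>0 C:10>6)
P2 drop Q (R beats it: B:11>7 C:10>3)
P1→{B,C} P2→{R,S,T}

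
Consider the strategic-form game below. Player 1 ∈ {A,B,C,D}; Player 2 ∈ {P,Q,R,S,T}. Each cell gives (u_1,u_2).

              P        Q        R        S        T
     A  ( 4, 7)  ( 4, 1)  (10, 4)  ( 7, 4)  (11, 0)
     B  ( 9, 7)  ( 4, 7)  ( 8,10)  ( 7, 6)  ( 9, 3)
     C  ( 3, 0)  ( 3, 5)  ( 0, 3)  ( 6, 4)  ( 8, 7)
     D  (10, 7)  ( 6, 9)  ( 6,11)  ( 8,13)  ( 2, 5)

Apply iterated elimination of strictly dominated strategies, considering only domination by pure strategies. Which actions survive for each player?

Survivors P1:{A,B,D} P2:{P,R,S}

P1 drop C (A beats it: P:4>3 Q:4>3 R:10>0 S:7>6 T:11>8)
P2 drop Q (R beats it: A:4>1 B:10>7 D:11>9)
P2 drop T (P beats it: A:7>0 B:7>3 D:7>5)
P1→{A,B,D} P2→{P,R,S}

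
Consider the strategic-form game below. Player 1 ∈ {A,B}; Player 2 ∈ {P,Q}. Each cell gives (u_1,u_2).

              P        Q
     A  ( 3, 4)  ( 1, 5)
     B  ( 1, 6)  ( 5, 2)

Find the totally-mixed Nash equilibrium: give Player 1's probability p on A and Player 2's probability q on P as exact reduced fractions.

P1 indiff ⇒ q·3+(1-q)·1 = q·1+(1-q)·5 ⇒ q(2) = (1-q)(4) ⇒ q = 2/3
P2 indiff ⇒ p·4+(1-p)·6 = p·5+(1-p)·2 ⇒ p(-1) = (1-p)(-4) ⇒ p = 4/5

P1 mixes 4/5 on A; P2 mixes 2/3 on P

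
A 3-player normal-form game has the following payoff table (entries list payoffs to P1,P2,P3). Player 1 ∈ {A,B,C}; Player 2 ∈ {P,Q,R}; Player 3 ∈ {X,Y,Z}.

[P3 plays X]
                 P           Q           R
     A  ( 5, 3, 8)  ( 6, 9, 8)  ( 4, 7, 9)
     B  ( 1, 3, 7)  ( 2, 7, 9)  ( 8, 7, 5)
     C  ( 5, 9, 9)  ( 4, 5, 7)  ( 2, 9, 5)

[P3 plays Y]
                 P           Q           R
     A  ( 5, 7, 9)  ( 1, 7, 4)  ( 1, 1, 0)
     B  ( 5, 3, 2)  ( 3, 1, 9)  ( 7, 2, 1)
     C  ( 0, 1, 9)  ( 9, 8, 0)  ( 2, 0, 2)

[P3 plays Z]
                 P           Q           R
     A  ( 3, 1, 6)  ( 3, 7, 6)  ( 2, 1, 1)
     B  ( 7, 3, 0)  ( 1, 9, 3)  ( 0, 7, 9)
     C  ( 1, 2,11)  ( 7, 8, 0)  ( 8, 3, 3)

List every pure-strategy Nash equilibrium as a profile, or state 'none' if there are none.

PSNE = {(A,P,Y), (A,Q,X)}

(A,P,X): not NE [P2→Q gives 9>3; P3→Y gives 9>8]
(A,P,Y): NE
(A,P,Z): not NE [P1→B gives 7>3; P2→Q gives 7>1; P3→Y gives 9>6]
(A,Q,X): NE
(A,Q,Y): not NE [P1→C gives 9>1; P3→X gives 8>4]
(A,Q,Z): not NE [P1→C gives 7>3; P3→X gives 8>6]
(A,R,X): not NE [P1→B gives 8>4; P2→Q gives 9>7]
(A,R,Y): not NE [P1→B gives 7>1; P2→Q gives 7>1; P3→X gives 9>0]
(A,R,Z): not NE [P1→C gives 8>2; P2→Q gives 7>1; P3→X gives 9>1]
(B,P,X): not NE [P1→C gives 5>1; P2→R gives 7>3]
(B,P,Y): not NE [P3→X gives 7>2]
(B,P,Z): not NE [P2→Q gives 9>3; P3→X gives 7>0]
(B,Q,X): not NE [P1→A gives 6>2]
(B,Q,Y): not NE [P1→C gives 9>3; P2→P gives 3>1]
(B,Q,Z): not NE [P1→C gives 7>1; P3→Y gives 9>3]
(B,R,X): not NE [P3→Z gives 9>5]
(B,R,Y): not NE [P2→P gives 3>2; P3→Z gives 9>1]
(B,R,Z): not NE [P1→C gives 8>0; P2→Q gives 9>7]
(C,P,X): not NE [P3→Z gives 11>9]
(C,P,Y): not NE [P1→B gives 5>0; P2→Q gives 8>1; P3→Z gives 11>9]
(C,P,Z): not NE [P1→B gives 7>1; P2→Q gives 8>2]
(C,Q,X): not NE [P1→A gives 6>4; P2→R gives 9>5]
(C,Q,Y): not NE [P3→X gives 7>0]
(C,Q,Z): not NE [P3→X gives 7>0]
(C,R,X): not NE [P1→B gives 8>2]
(C,R,Y): not NE [P1→B gives 7>2; P2→Q gives 8>0; P3→X gives 5>2]
(C,R,Z): not NE [P2→Q gives 8>3; P3→X gives 5>3]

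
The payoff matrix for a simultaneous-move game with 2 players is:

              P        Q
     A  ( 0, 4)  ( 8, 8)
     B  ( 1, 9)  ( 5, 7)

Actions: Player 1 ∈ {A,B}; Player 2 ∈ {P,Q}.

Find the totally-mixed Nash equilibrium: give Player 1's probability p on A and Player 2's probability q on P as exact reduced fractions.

P1 indiff ⇒ q·0+(1-q)·8 = q·1+(1-q)·5 ⇒ q(-1) = (1-q)(-3) ⇒ q = 3/4
P2 indiff ⇒ p·4+(1-p)·9 = p·8+(1-p)·7 ⇒ p(-4) = (1-p)(-2) ⇒ p = 1/3

P1 mixes 1/3 on A; P2 mixes 3/4 on P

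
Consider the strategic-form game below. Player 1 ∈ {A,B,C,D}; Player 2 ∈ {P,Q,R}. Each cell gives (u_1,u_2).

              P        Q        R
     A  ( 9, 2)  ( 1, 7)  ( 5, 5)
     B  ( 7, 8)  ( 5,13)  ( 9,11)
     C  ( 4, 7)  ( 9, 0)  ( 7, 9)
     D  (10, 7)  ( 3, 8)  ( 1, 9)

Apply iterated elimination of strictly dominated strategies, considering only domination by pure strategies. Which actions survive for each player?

P2 drop P (R beats it: A:5>2 B:11>8 C:9>7 D:9>7)
P1 drop A (B beats it: Q:5>1 R:9>5)
P1 drop D (B beats it: Q:5>3 R:9>1)
P1→{B,C} P2→{Q,R}

Survivors P1:{B,C} P2:{Q,R}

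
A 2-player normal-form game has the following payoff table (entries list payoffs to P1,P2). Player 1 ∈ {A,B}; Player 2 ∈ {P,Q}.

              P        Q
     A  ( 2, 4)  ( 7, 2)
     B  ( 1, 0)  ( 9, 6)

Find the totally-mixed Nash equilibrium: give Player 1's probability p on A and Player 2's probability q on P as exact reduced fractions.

P1 indiff ⇒ q·2+(1-q)·7 = q·1+(1-q)·9 ⇒ q(1) = (1-q)(2) ⇒ q = 2/3
P2 indiff ⇒ p·4+(1-p)·0 = p·2+(1-p)·6 ⇒ p(2) = (1-p)(6) ⇒ p = 3/4

(p,q) = (3/4, 2/3)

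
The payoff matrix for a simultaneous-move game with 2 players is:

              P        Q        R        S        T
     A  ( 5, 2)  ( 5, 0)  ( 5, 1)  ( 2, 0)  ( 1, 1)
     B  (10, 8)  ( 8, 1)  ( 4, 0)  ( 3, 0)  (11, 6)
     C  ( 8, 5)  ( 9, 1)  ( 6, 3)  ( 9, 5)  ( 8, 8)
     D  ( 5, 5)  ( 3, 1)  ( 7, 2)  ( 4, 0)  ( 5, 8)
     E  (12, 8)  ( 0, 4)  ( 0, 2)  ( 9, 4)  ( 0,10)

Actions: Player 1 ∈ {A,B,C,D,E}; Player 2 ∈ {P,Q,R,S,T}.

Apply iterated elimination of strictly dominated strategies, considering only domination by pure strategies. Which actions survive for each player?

Survivors P1:{B,E} P2:{P,T}

P1 drop A (C beats it: P:8>5 Q:9>5 R:6>5 S:9>2 T:8>1)
P2 drop Q (P beats it: B:8>1 C:5>1 D:5>1 E:8>4)
P2 drop R (P beats it: B:8>0 C:5>3 D:5>2 E:8>2)
P1 drop D (C beats it: P:8>5 S:9>4 T:8>5)
P2 drop S (T beats it: B:6>0 C:8>5 E:10>4)
P1 drop C (B beats it: P:10>8 T:11>8)
P1→{B,E} P2→{P,T}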